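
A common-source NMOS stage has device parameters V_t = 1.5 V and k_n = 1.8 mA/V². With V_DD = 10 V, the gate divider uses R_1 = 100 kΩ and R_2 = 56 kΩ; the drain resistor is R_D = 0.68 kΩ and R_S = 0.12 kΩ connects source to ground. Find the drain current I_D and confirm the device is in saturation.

I_D ≈ 2.8 mA

V_G = V_DD·R_2/(R_1+R_2) = 10×56/156 = 3.59 V.
Assume saturation: I_D = (k_n/2)(V_GS − V_t)² with V_GS = V_G − I_D·R_S = 3.59 − 0.12·I_D.
Substituting gives 0.013·I_D² − 1.45·I_D + 3.93 = 0, with roots I_D = 2.78 or 109 mA.
The root I_D = 109 mA gives V_GS = -9.52 V ≤ V_t, so take I_D = 2.78 mA.
Then V_GS = 3.26 V and V_DS = V_DD − I_D(R_D+R_S) = 10 − 2.78×0.8 = 7.78 V.
Saturation requires V_DS ≥ V_GS − V_t = 1.76 V; 7.78 ≥ 1.76 ✓.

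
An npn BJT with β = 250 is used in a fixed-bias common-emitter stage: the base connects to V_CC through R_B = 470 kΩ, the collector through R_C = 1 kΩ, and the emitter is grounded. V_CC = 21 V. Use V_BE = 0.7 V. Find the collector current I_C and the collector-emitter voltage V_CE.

I_C ≈ 11 mA, V_CE ≈ 10 V

Base loop: V_CC = I_B·R_B + V_BE, so I_B = (21 − 0.7)/470 kΩ = 0.0432 mA.
In the active region I_C = β·I_B = 250 × 0.0432 = 10.8 mA.
Collector loop: V_CE = V_CC − I_C·R_C = 21 − 10.8×1 = 10.2 V.
Since V_CE = 10.2 V > V_CE(sat) ≈ 0.2 V, the transistor is in the active region as assumed.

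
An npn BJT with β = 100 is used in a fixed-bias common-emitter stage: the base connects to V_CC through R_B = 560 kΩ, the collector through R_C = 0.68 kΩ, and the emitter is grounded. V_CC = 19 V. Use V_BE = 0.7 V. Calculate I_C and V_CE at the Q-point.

Base loop: V_CC = I_B·R_B + V_BE, so I_B = (19 − 0.7)/560 kΩ = 0.0327 mA.
In the active region I_C = β·I_B = 100 × 0.0327 = 3.27 mA.
Collector loop: V_CE = V_CC − I_C·R_C = 19 − 3.27×0.68 = 16.8 V.
Since V_CE = 16.8 V > V_CE(sat) ≈ 0.2 V, the transistor is in the active region as assumed.

I_C ≈ 3.3 mA, V_CE ≈ 17 V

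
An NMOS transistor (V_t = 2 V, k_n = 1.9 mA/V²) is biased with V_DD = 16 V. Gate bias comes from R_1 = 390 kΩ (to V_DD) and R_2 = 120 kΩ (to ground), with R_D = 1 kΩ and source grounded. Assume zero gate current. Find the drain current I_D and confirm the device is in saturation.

I_D ≈ 3 mA

V_G = V_DD·R_2/(R_1+R_2) = 16×120/510 = 3.76 V. With the source grounded, V_GS = V_G = 3.76 V.
Assume saturation: I_D = (k_n/2)(V_GS − V_t)² = (1.9/2)×(3.76 − 2)² = 0.95×1.76² = 2.96 mA.
V_DS = V_DD − I_D·R_D = 16 − 2.96×1 = 13 V.
Saturation requires V_DS ≥ V_GS − V_t = 1.76 V; 13 ≥ 1.76 ✓.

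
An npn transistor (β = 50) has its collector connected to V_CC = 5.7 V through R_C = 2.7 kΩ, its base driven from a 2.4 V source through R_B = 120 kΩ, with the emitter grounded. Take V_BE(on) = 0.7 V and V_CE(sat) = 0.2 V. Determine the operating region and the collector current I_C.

Assume active. Base-emitter loop: I_B = (V_BB − V_BE)/R_B = (2.4 − 0.7)/120 = 0.0142 mA.
I_C = β·I_B = 50×0.0142 = 0.708 mA.
V_CE = V_CC − I_C·R_C = 5.7 − 0.708×2.7 = 3.79 V > V_CE(sat), so the active-region assumption holds.

active; I_C ≈ 0.71 mA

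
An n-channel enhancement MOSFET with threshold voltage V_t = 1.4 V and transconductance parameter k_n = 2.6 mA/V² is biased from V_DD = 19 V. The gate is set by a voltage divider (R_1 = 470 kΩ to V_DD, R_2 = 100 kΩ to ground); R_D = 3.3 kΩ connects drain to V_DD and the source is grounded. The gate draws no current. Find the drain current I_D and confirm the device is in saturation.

V_G = V_DD·R_2/(R_1+R_2) = 19×100/570 = 3.33 V. With the source grounded, V_GS = V_G = 3.33 V.
Assume saturation: I_D = (k_n/2)(V_GS − V_t)² = (2.6/2)×(3.33 − 1.4)² = 1.3×1.93² = 4.86 mA.
V_DS = V_DD − I_D·R_D = 19 − 4.86×3.3 = 2.96 V.
Saturation requires V_DS ≥ V_GS − V_t = 1.93 V; 2.96 ≥ 1.93 ✓.

I_D ≈ 4.9 mA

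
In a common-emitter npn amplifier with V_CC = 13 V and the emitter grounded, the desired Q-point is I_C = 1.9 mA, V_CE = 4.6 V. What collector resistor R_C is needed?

R_C ≈ 4.4 kΩ

Collector loop: V_CC = I_C·R_C + V_CE.
R_C = (V_CC − V_CE)/I_C = (13 − 4.6)/1.9 = 4.42 kΩ.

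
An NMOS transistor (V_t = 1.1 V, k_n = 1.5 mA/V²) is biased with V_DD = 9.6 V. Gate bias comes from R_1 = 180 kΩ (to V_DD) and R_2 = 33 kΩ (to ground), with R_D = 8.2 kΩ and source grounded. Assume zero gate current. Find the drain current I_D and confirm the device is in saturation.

I_D ≈ 0.11 mA

V_G = V_DD·R_2/(R_1+R_2) = 9.6×33/213 = 1.49 V. With the source grounded, V_GS = V_G = 1.49 V.
Assume saturation: I_D = (k_n/2)(V_GS − V_t)² = (1.5/2)×(1.49 − 1.1)² = 0.75×0.387² = 0.113 mA.
V_DS = V_DD − I_D·R_D = 9.6 − 0.113×8.2 = 8.68 V.
Saturation requires V_DS ≥ V_GS − V_t = 0.387 V; 8.68 ≥ 0.387 ✓.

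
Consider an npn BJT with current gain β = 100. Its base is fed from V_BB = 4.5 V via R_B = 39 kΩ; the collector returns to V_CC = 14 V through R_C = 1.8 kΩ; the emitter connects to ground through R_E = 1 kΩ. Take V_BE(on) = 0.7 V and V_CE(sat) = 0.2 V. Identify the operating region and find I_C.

Assume active. Base-emitter loop: I_B = (V_BB − V_BE)/(R_B + (β+1)R_E) = (4.5 − 0.7)/(39 + 101×1) = 0.0271 mA.
I_C = β·I_B = 100×0.0271 = 2.71 mA.
V_CE = V_CC − I_C·R_C − I_E·R_E = 14 − 2.71×1.8 − 2.74×1 = 6.37 V > V_CE(sat), so the active-region assumption holds.

active; I_C ≈ 2.7 mA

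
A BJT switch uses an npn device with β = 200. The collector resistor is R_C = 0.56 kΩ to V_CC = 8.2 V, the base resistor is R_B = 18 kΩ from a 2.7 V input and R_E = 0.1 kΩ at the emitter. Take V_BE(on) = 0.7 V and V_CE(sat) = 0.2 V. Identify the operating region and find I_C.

active; I_C ≈ 10 mA

Assume active. Base-emitter loop: I_B = (V_BB − V_BE)/(R_B + (β+1)R_E) = (2.7 − 0.7)/(18 + 201×0.1) = 0.0525 mA.
I_C = β·I_B = 200×0.0525 = 10.5 mA.
V_CE = V_CC − I_C·R_C − I_E·R_E = 8.2 − 10.5×0.56 − 10.6×0.1 = 1.27 V > V_CE(sat), so the active-region assumption holds.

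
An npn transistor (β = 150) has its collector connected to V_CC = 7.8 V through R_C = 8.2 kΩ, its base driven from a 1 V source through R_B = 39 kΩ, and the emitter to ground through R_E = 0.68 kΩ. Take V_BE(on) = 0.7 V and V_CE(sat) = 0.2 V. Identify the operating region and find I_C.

Assume active. Base-emitter loop: I_B = (V_BB − V_BE)/(R_B + (β+1)R_E) = (1 − 0.7)/(39 + 151×0.68) = 0.00212 mA.
I_C = β·I_B = 150×0.00212 = 0.318 mA.
V_CE = V_CC − I_C·R_C − I_E·R_E = 7.8 − 0.318×8.2 − 0.32×0.68 = 4.98 V > V_CE(sat), so the active-region assumption holds.

active; I_C ≈ 0.32 mA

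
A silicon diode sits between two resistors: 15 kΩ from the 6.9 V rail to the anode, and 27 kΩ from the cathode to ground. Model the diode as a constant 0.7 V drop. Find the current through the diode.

The two resistors are in series with the diode, so KVL gives 6.9 = I·15 + 0.7 + I·27.
I = (6.9 − 0.7) / (15 + 27) kΩ = 6.2 / 42 = 0.148 mA.

I ≈ 0.15 mA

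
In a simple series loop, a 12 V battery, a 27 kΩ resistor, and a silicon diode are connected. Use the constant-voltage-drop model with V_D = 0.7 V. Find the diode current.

I ≈ 0.42 mA

KVL around the loop: 12 = V_D + I·R = 0.7 + I × 27 kΩ.
So I = (12 − 0.7) / 27 kΩ = 11.3 / 27 = 0.419 mA.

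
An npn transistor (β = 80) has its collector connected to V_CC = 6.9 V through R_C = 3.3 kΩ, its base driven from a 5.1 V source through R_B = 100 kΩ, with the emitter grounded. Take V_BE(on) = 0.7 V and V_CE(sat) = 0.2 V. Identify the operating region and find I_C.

saturation; I_C ≈ 2 mA

Assume active: I_B = (5.1 − 0.7)/100 = 0.044 mA, giving I_C = β·I_B = 3.52 mA.
But then V_CE = 6.9 − 3.52×3.3 = -4.72 V < V_CE(sat) = 0.2 V — impossible in the active region.
So the transistor is saturated. With V_CE = 0.2 V, I_C = (V_CC − 0.2)/R_C = 6.7/3.3 = 2.03 mA.
Check: β·I_B = 3.52 mA > I_C = 2.03 mA, confirming saturation.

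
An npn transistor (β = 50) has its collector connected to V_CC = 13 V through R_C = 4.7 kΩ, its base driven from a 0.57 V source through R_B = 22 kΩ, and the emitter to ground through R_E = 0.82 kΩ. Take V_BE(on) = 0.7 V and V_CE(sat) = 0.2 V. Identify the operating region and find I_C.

V_BB = 0.57 V ≤ V_BE(on) = 0.7 V, so the base-emitter junction is not forward biased.
The transistor is in cutoff: I_B = I_C = 0.

cutoff; I_C ≈ 0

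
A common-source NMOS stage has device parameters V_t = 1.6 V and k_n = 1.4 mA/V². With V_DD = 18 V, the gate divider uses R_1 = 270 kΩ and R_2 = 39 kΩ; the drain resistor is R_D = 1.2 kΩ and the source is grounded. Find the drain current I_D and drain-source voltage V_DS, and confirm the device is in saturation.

I_D ≈ 0.32 mA, V_DS ≈ 18 V

V_G = V_DD·R_2/(R_1+R_2) = 18×39/309 = 2.27 V. With the source grounded, V_GS = V_G = 2.27 V.
Assume saturation: I_D = (k_n/2)(V_GS − V_t)² = (1.4/2)×(2.27 − 1.6)² = 0.7×0.672² = 0.316 mA.
V_DS = V_DD − I_D·R_D = 18 − 0.316×1.2 = 17.6 V.
Saturation requires V_DS ≥ V_GS − V_t = 0.672 V; 17.6 ≥ 0.672 ✓.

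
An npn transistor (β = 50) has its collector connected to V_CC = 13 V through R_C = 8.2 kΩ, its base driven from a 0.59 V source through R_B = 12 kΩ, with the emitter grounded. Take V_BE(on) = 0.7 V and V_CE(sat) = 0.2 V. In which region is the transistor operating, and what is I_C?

V_BB = 0.59 V ≤ V_BE(on) = 0.7 V, so the base-emitter junction is not forward biased.
The transistor is in cutoff: I_B = I_C = 0.

cutoff; I_C ≈ 0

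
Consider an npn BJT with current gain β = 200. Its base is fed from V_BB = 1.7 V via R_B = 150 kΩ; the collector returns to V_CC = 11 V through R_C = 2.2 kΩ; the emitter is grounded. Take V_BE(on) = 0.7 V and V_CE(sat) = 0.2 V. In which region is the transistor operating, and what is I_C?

Assume active. Base-emitter loop: I_B = (V_BB − V_BE)/R_B = (1.7 − 0.7)/150 = 0.00667 mA.
I_C = β·I_B = 200×0.00667 = 1.33 mA.
V_CE = V_CC − I_C·R_C = 11 − 1.33×2.2 = 8.07 V > V_CE(sat), so the active-region assumption holds.

active; I_C ≈ 1.3 mA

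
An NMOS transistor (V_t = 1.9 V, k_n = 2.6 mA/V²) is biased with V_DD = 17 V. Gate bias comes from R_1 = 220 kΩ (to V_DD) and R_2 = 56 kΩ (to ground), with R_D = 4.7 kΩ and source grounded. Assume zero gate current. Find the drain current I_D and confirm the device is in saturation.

V_G = V_DD·R_2/(R_1+R_2) = 17×56/276 = 3.45 V. With the source grounded, V_GS = V_G = 3.45 V.
Assume saturation: I_D = (k_n/2)(V_GS − V_t)² = (2.6/2)×(3.45 − 1.9)² = 1.3×1.55² = 3.12 mA.
V_DS = V_DD − I_D·R_D = 17 − 3.12×4.7 = 2.33 V.
Saturation requires V_DS ≥ V_GS − V_t = 1.55 V; 2.33 ≥ 1.55 ✓.

I_D ≈ 3.1 mA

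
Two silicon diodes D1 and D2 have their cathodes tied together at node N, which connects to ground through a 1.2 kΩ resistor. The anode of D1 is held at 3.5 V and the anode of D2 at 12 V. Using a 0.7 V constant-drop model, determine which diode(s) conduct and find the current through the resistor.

Assume both conduct. Then node N would need to be at both 3.5−0.7 = 2.8 V and 12−0.7 = 11.3 V, which is impossible.
Assume only D2 conducts: V_N = 12 − 0.7 = 11.3 V, so I_R = 11.3/1.2 = 9.42 mA.
Check D1: its anode-to-cathode voltage is 3.5 − 11.3 = -7.8 V < 0.7 V, so it is off. The assumption is consistent.

Only D2 conducts; I_R ≈ 9.4 mA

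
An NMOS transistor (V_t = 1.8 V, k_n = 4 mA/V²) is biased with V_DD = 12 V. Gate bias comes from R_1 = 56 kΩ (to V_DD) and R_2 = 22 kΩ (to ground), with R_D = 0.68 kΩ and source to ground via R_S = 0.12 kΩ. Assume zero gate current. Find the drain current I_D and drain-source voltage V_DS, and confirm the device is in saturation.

V_G = V_DD·R_2/(R_1+R_2) = 12×22/78 = 3.38 V.
Assume saturation: I_D = (k_n/2)(V_GS − V_t)² with V_GS = V_G − I_D·R_S = 3.38 − 0.12·I_D.
Substituting gives 0.0288·I_D² − 1.76·I_D + 5.02 = 0, with roots I_D = 3 or 58.1 mA.
The root I_D = 58.1 mA gives V_GS = -3.59 V ≤ V_t, so take I_D = 3 mA.
Then V_GS = 3.02 V and V_DS = V_DD − I_D(R_D+R_S) = 12 − 3×0.8 = 9.6 V.
Saturation requires V_DS ≥ V_GS − V_t = 1.22 V; 9.6 ≥ 1.22 ✓.

I_D ≈ 3 mA, V_DS ≈ 9.6 V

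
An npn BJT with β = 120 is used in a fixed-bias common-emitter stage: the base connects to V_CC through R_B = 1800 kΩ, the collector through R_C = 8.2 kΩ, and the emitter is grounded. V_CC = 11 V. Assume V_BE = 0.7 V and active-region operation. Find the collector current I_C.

Base loop: V_CC = I_B·R_B + V_BE, so I_B = (11 − 0.7)/1800 kΩ = 0.00572 mA.
In the active region I_C = β·I_B = 120 × 0.00572 = 0.687 mA.
Collector loop: V_CE = V_CC − I_C·R_C = 11 − 0.687×8.2 = 5.37 V.
Since V_CE = 5.37 V > V_CE(sat) ≈ 0.2 V, the transistor is in the active region as assumed.

I_C ≈ 0.69 mA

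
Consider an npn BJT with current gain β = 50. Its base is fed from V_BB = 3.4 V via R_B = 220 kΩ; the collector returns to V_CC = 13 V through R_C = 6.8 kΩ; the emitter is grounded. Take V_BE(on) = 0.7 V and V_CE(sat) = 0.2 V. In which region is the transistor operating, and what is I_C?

active; I_C ≈ 0.61 mA

Assume active. Base-emitter loop: I_B = (V_BB − V_BE)/R_B = (3.4 − 0.7)/220 = 0.0123 mA.
I_C = β·I_B = 50×0.0123 = 0.614 mA.
V_CE = V_CC − I_C·R_C = 13 − 0.614×6.8 = 8.83 V > V_CE(sat), so the active-region assumption holds.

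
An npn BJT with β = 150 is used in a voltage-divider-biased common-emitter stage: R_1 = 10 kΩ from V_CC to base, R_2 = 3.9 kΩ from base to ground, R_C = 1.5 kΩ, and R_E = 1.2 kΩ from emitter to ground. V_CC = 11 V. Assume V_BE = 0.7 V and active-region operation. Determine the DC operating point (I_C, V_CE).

Thevenize the base divider: V_Th = V_CC·R_2/(R_1+R_2) = 11×3.9/13.9 = 3.09 V, R_Th = R_1‖R_2 = 2.81 kΩ.
Base-emitter loop: V_Th = I_B·R_Th + V_BE + (β+1)I_B·R_E, so I_B = (3.09 − 0.7) / (2.81 + 151×1.2) = 0.013 mA.
I_C = β·I_B = 150×0.013 = 1.95 mA, and I_E = (β+1)I_B = 1.96 mA.
V_CE = V_CC − I_C·R_C − I_E·R_E = 11 − 1.95×1.5 − 1.96×1.2 = 5.73 V.
V_CE = 5.73 V > 0.2 V confirms active-region operation.

I_C ≈ 1.9 mA, V_CE ≈ 5.7 V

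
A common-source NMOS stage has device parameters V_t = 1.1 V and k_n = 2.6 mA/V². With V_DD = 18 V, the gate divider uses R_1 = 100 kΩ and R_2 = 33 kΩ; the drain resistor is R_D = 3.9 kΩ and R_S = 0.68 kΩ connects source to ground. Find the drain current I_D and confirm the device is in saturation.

I_D ≈ 2.8 mA

V_G = V_DD·R_2/(R_1+R_2) = 18×33/133 = 4.47 V.
Assume saturation: I_D = (k_n/2)(V_GS − V_t)² with V_GS = V_G − I_D·R_S = 4.47 − 0.68·I_D.
Substituting gives 0.601·I_D² − 6.95·I_D + 14.7 = 0, with roots I_D = 2.79 or 8.77 mA.
The root I_D = 8.77 mA gives V_GS = -1.5 V ≤ V_t, so take I_D = 2.79 mA.
Then V_GS = 2.57 V and V_DS = V_DD − I_D(R_D+R_S) = 18 − 2.79×4.58 = 5.2 V.
Saturation requires V_DS ≥ V_GS − V_t = 1.47 V; 5.2 ≥ 1.47 ✓.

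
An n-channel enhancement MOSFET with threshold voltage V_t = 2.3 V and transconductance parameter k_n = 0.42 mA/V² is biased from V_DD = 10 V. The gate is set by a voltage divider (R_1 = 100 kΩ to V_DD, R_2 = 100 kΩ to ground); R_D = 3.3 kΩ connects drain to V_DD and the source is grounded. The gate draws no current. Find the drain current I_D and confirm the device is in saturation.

V_G = V_DD·R_2/(R_1+R_2) = 10×100/200 = 5 V. With the source grounded, V_GS = V_G = 5 V.
Assume saturation: I_D = (k_n/2)(V_GS − V_t)² = (0.42/2)×(5 − 2.3)² = 0.21×2.7² = 1.53 mA.
V_DS = V_DD − I_D·R_D = 10 − 1.53×3.3 = 4.95 V.
Saturation requires V_DS ≥ V_GS − V_t = 2.7 V; 4.95 ≥ 2.7 ✓.

I_D ≈ 1.5 mA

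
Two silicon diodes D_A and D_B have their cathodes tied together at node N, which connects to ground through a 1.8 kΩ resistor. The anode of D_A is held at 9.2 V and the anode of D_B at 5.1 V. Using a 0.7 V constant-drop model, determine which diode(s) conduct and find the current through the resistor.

Assume both conduct. Then node N would need to be at both 9.2−0.7 = 8.5 V and 5.1−0.7 = 4.4 V, which is impossible.
Assume only D_A conducts: V_N = 9.2 − 0.7 = 8.5 V, so I_R = 8.5/1.8 = 4.72 mA.
Check D_B: its anode-to-cathode voltage is 5.1 − 8.5 = -3.4 V < 0.7 V, so it is off. The assumption is consistent.

Only D_A conducts; I_R ≈ 4.7 mA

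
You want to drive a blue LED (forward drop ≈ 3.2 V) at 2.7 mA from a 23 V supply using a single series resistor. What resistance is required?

The resistor drops V_S − V_D = 23 − 3.2 = 19.8 V at 2.7 mA.
R = 19.8 V / 2.7 mA = 7.33 kΩ.

R ≈ 7.3 kΩ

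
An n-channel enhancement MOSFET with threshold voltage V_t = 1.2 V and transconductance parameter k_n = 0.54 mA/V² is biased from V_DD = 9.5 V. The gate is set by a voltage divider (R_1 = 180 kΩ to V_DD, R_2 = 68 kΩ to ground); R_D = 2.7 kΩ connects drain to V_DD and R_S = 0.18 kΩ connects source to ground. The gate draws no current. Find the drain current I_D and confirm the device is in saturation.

V_G = V_DD·R_2/(R_1+R_2) = 9.5×68/248 = 2.6 V.
Assume saturation: I_D = (k_n/2)(V_GS − V_t)² with V_GS = V_G − I_D·R_S = 2.6 − 0.18·I_D.
Substituting gives 0.00875·I_D² − 1.14·I_D + 0.533 = 0, with roots I_D = 0.471 or 129 mA.
The root I_D = 129 mA gives V_GS = -20.7 V ≤ V_t, so take I_D = 0.471 mA.
Then V_GS = 2.52 V and V_DS = V_DD − I_D(R_D+R_S) = 9.5 − 0.471×2.88 = 8.14 V.
Saturation requires V_DS ≥ V_GS − V_t = 1.32 V; 8.14 ≥ 1.32 ✓.

I_D ≈ 0.47 mA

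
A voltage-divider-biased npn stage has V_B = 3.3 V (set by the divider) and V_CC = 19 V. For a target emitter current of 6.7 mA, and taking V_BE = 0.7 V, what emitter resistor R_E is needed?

V_E = V_B − V_BE = 3.3 − 0.7 = 2.6 V.
R_E = V_E / I_E = 2.6 / 6.7 = 0.388 kΩ.

R_E ≈ 0.39 kΩ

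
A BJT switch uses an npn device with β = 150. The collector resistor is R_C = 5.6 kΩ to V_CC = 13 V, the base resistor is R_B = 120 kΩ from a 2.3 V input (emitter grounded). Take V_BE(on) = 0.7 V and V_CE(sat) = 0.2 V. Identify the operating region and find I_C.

active; I_C ≈ 2 mA

Assume active. Base-emitter loop: I_B = (V_BB − V_BE)/R_B = (2.3 − 0.7)/120 = 0.0133 mA.
I_C = β·I_B = 150×0.0133 = 2 mA.
V_CE = V_CC − I_C·R_C = 13 − 2×5.6 = 1.8 V > V_CE(sat), so the active-region assumption holds.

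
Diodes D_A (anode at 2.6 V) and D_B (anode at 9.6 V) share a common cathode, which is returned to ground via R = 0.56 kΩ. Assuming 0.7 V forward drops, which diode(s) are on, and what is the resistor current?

Assume both conduct. Then node N would need to be at both 2.6−0.7 = 1.9 V and 9.6−0.7 = 8.9 V, which is impossible.
Assume only D_B conducts: V_N = 9.6 − 0.7 = 8.9 V, so I_R = 8.9/0.56 = 15.9 mA.
Check D_A: its anode-to-cathode voltage is 2.6 − 8.9 = -6.3 V < 0.7 V, so it is off. The assumption is consistent.

Only D_B conducts; I_R ≈ 16 mA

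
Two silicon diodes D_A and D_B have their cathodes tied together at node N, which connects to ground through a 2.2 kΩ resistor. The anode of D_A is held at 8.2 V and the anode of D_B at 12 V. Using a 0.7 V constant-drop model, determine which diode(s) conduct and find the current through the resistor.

Assume both conduct. Then node N would need to be at both 8.2−0.7 = 7.5 V and 12−0.7 = 11.3 V, which is impossible.
Assume only D_B conducts: V_N = 12 − 0.7 = 11.3 V, so I_R = 11.3/2.2 = 5.14 mA.
Check D_A: its anode-to-cathode voltage is 8.2 − 11.3 = -3.1 V < 0.7 V, so it is off. The assumption is consistent.

Only D_B conducts; I_R ≈ 5.1 mA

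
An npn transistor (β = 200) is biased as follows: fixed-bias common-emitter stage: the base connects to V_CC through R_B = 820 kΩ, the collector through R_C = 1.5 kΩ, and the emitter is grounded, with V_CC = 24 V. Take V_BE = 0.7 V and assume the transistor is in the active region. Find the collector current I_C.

Base loop: V_CC = I_B·R_B + V_BE, so I_B = (24 − 0.7)/820 kΩ = 0.0284 mA.
In the active region I_C = β·I_B = 200 × 0.0284 = 5.68 mA.
Collector loop: V_CE = V_CC − I_C·R_C = 24 − 5.68×1.5 = 15.5 V.
Since V_CE = 15.5 V > V_CE(sat) ≈ 0.2 V, the transistor is in the active region as assumed.

I_C ≈ 5.7 mA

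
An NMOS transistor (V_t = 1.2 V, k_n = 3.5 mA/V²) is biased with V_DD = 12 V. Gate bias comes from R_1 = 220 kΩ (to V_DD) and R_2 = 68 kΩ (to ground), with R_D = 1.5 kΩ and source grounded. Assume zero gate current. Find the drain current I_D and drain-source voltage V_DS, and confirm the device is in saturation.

V_G = V_DD·R_2/(R_1+R_2) = 12×68/288 = 2.83 V. With the source grounded, V_GS = V_G = 2.83 V.
Assume saturation: I_D = (k_n/2)(V_GS − V_t)² = (3.5/2)×(2.83 − 1.2)² = 1.75×1.63² = 4.67 mA.
V_DS = V_DD − I_D·R_D = 12 − 4.67×1.5 = 5 V.
Saturation requires V_DS ≥ V_GS − V_t = 1.63 V; 5 ≥ 1.63 ✓.

I_D ≈ 4.7 mA, V_DS ≈ 5 V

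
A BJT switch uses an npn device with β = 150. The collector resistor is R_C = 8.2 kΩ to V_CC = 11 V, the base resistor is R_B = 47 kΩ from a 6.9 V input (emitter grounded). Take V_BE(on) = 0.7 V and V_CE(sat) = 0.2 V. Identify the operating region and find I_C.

Assume active: I_B = (6.9 − 0.7)/47 = 0.132 mA, giving I_C = β·I_B = 19.8 mA.
But then V_CE = 11 − 19.8×8.2 = -151 V < V_CE(sat) = 0.2 V — impossible in the active region.
So the transistor is saturated. With V_CE = 0.2 V, I_C = (V_CC − 0.2)/R_C = 10.8/8.2 = 1.32 mA.
Check: β·I_B = 19.8 mA > I_C = 1.32 mA, confirming saturation.

saturation; I_C ≈ 1.3 mA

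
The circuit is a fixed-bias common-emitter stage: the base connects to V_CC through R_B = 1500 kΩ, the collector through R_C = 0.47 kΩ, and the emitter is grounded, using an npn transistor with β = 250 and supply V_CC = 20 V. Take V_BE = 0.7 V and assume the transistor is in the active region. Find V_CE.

V_CE ≈ 18 V

Base loop: V_CC = I_B·R_B + V_BE, so I_B = (20 − 0.7)/1500 kΩ = 0.0129 mA.
In the active region I_C = β·I_B = 250 × 0.0129 = 3.22 mA.
Collector loop: V_CE = V_CC − I_C·R_C = 20 − 3.22×0.47 = 18.5 V.
Since V_CE = 18.5 V > V_CE(sat) ≈ 0.2 V, the transistor is in the active region as assumed.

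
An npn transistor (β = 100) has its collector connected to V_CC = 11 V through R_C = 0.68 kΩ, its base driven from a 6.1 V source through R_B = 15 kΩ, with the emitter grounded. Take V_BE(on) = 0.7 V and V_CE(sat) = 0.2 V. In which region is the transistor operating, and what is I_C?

Assume active: I_B = (6.1 − 0.7)/15 = 0.36 mA, giving I_C = β·I_B = 36 mA.
But then V_CE = 11 − 36×0.68 = -13.5 V < V_CE(sat) = 0.2 V — impossible in the active region.
So the transistor is saturated. With V_CE = 0.2 V, I_C = (V_CC − 0.2)/R_C = 10.8/0.68 = 15.9 mA.
Check: β·I_B = 36 mA > I_C = 15.9 mA, confirming saturation.

saturation; I_C ≈ 16 mA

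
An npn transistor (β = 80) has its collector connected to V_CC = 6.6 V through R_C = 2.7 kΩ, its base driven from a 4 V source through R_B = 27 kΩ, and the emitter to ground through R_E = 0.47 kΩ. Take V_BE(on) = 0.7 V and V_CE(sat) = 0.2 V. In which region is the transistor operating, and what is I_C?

Assume active: I_B = (4 − 0.7)/(27 + 81×0.47) = 0.0507 mA, I_C = β·I_B = 4.06 mA.
Then V_CE = 6.6 − 4.06×2.7 − 4.11×0.47 = -6.29 V < 0.2 V — the active assumption fails.
Re-solve with V_CE = 0.2 V. KCL at the emitter: V_E/R_E = (V_BB−0.7−V_E)/R_B + (V_CC−0.2−V_E)/R_C, giving V_E = 0.983 V.
I_C = (V_CC − 0.2 − V_E)/R_C = (6.4 − 0.983)/2.7 = 2.01 mA.
Check: I_B = (3.3 − 0.983)/27 = 0.0858 mA, and β·I_B = 6.86 mA > I_C, confirming saturation.

saturation; I_C ≈ 2 mA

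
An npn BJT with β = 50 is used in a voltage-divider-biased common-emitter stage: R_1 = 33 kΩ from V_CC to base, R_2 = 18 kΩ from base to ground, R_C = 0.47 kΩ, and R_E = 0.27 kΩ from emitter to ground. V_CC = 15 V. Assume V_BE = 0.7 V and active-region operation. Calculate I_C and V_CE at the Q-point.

I_C ≈ 9 mA, V_CE ≈ 8.3 V

Thevenize the base divider: V_Th = V_CC·R_2/(R_1+R_2) = 15×18/51 = 5.29 V, R_Th = R_1‖R_2 = 11.6 kΩ.
Base-emitter loop: V_Th = I_B·R_Th + V_BE + (β+1)I_B·R_E, so I_B = (5.29 − 0.7) / (11.6 + 51×0.27) = 0.181 mA.
I_C = β·I_B = 50×0.181 = 9.04 mA, and I_E = (β+1)I_B = 9.22 mA.
V_CE = V_CC − I_C·R_C − I_E·R_E = 15 − 9.04×0.47 − 9.22×0.27 = 8.26 V.
V_CE = 8.26 V > 0.2 V confirms active-region operation.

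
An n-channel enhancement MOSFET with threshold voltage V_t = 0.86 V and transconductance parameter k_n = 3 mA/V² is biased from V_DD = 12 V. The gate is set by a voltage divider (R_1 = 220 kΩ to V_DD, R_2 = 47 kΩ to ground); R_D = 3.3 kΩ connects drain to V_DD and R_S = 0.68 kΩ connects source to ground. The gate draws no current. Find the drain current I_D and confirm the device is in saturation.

I_D ≈ 0.78 mA

V_G = V_DD·R_2/(R_1+R_2) = 12×47/267 = 2.11 V.
Assume saturation: I_D = (k_n/2)(V_GS − V_t)² with V_GS = V_G − I_D·R_S = 2.11 − 0.68·I_D.
Substituting gives 0.694·I_D² − 3.55·I_D + 2.35 = 0, with roots I_D = 0.781 or 4.34 mA.
The root I_D = 4.34 mA gives V_GS = -0.842 V ≤ V_t, so take I_D = 0.781 mA.
Then V_GS = 1.58 V and V_DS = V_DD − I_D(R_D+R_S) = 12 − 0.781×3.98 = 8.89 V.
Saturation requires V_DS ≥ V_GS − V_t = 0.721 V; 8.89 ≥ 0.721 ✓.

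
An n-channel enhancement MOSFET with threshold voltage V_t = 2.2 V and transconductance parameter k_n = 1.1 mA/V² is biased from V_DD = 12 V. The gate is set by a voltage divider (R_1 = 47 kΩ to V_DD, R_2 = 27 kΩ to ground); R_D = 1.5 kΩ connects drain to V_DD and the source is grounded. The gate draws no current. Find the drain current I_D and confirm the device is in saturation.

I_D ≈ 2.6 mA

V_G = V_DD·R_2/(R_1+R_2) = 12×27/74 = 4.38 V. With the source grounded, V_GS = V_G = 4.38 V.
Assume saturation: I_D = (k_n/2)(V_GS − V_t)² = (1.1/2)×(4.38 − 2.2)² = 0.55×2.18² = 2.61 mA.
V_DS = V_DD − I_D·R_D = 12 − 2.61×1.5 = 8.09 V.
Saturation requires V_DS ≥ V_GS − V_t = 2.18 V; 8.09 ≥ 2.18 ✓.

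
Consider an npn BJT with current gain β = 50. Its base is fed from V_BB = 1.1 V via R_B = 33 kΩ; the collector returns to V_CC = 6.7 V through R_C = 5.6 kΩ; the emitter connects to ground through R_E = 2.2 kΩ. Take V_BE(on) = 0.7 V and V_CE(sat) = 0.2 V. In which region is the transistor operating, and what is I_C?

Assume active. Base-emitter loop: I_B = (V_BB − V_BE)/(R_B + (β+1)R_E) = (1.1 − 0.7)/(33 + 51×2.2) = 0.00275 mA.
I_C = β·I_B = 50×0.00275 = 0.138 mA.
V_CE = V_CC − I_C·R_C − I_E·R_E = 6.7 − 0.138×5.6 − 0.14×2.2 = 5.62 V > V_CE(sat), so the active-region assumption holds.

active; I_C ≈ 0.14 mA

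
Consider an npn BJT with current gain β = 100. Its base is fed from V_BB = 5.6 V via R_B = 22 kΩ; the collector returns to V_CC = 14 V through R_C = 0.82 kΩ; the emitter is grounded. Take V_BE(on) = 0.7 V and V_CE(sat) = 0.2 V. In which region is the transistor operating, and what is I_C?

Assume active: I_B = (5.6 − 0.7)/22 = 0.223 mA, giving I_C = β·I_B = 22.3 mA.
But then V_CE = 14 − 22.3×0.82 = -4.26 V < V_CE(sat) = 0.2 V — impossible in the active region.
So the transistor is saturated. With V_CE = 0.2 V, I_C = (V_CC − 0.2)/R_C = 13.8/0.82 = 16.8 mA.
Check: β·I_B = 22.3 mA > I_C = 16.8 mA, confirming saturation.

saturation; I_C ≈ 17 mA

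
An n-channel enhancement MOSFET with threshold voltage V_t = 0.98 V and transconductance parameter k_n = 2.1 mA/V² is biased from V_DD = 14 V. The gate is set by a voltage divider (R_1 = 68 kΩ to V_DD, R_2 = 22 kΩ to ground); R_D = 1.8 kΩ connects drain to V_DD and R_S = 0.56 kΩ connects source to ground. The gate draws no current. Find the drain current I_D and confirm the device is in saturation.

V_G = V_DD·R_2/(R_1+R_2) = 14×22/90 = 3.42 V.
Assume saturation: I_D = (k_n/2)(V_GS − V_t)² with V_GS = V_G − I_D·R_S = 3.42 − 0.56·I_D.
Substituting gives 0.329·I_D² − 3.87·I_D + 6.26 = 0, with roots I_D = 1.94 or 9.82 mA.
The root I_D = 9.82 mA gives V_GS = -2.08 V ≤ V_t, so take I_D = 1.94 mA.
Then V_GS = 2.34 V and V_DS = V_DD − I_D(R_D+R_S) = 14 − 1.94×2.36 = 9.43 V.
Saturation requires V_DS ≥ V_GS − V_t = 1.36 V; 9.43 ≥ 1.36 ✓.

I_D ≈ 1.9 mA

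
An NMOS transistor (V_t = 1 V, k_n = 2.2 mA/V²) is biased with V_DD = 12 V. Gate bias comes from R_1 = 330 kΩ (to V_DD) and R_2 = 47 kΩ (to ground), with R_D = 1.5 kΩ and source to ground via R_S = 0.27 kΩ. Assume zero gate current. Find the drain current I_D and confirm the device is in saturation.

V_G = V_DD·R_2/(R_1+R_2) = 12×47/377 = 1.5 V.
Assume saturation: I_D = (k_n/2)(V_GS − V_t)² with V_GS = V_G − I_D·R_S = 1.5 − 0.27·I_D.
Substituting gives 0.0802·I_D² − 1.29·I_D + 0.271 = 0, with roots I_D = 0.212 or 15.9 mA.
The root I_D = 15.9 mA gives V_GS = -2.81 V ≤ V_t, so take I_D = 0.212 mA.
Then V_GS = 1.44 V and V_DS = V_DD − I_D(R_D+R_S) = 12 − 0.212×1.77 = 11.6 V.
Saturation requires V_DS ≥ V_GS − V_t = 0.439 V; 11.6 ≥ 0.439 ✓.

I_D ≈ 0.21 mA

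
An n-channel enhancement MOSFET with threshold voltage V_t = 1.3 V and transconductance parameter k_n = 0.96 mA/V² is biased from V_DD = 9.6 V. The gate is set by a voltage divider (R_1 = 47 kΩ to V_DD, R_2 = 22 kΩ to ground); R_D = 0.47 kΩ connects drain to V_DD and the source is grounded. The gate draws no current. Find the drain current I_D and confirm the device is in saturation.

I_D ≈ 1.5 mA

V_G = V_DD·R_2/(R_1+R_2) = 9.6×22/69 = 3.06 V. With the source grounded, V_GS = V_G = 3.06 V.
Assume saturation: I_D = (k_n/2)(V_GS − V_t)² = (0.96/2)×(3.06 − 1.3)² = 0.48×1.76² = 1.49 mA.
V_DS = V_DD − I_D·R_D = 9.6 − 1.49×0.47 = 8.9 V.
Saturation requires V_DS ≥ V_GS − V_t = 1.76 V; 8.9 ≥ 1.76 ✓.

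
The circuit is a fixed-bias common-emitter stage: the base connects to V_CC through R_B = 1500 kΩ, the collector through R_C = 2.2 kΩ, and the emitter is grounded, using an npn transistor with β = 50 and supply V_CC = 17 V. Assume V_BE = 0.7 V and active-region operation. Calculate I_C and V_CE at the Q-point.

Base loop: V_CC = I_B·R_B + V_BE, so I_B = (17 − 0.7)/1500 kΩ = 0.0109 mA.
In the active region I_C = β·I_B = 50 × 0.0109 = 0.543 mA.
Collector loop: V_CE = V_CC − I_C·R_C = 17 − 0.543×2.2 = 15.8 V.
Since V_CE = 15.8 V > V_CE(sat) ≈ 0.2 V, the transistor is in the active region as assumed.

I_C ≈ 0.54 mA, V_CE ≈ 16 V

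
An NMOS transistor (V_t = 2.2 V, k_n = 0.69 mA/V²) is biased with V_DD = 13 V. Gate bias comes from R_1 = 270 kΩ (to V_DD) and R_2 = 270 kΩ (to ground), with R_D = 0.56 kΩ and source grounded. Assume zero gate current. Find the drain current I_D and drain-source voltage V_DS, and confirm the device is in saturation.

I_D ≈ 6.4 mA, V_DS ≈ 9.4 V

V_G = V_DD·R_2/(R_1+R_2) = 13×270/540 = 6.5 V. With the source grounded, V_GS = V_G = 6.5 V.
Assume saturation: I_D = (k_n/2)(V_GS − V_t)² = (0.69/2)×(6.5 − 2.2)² = 0.345×4.3² = 6.38 mA.
V_DS = V_DD − I_D·R_D = 13 − 6.38×0.56 = 9.43 V.
Saturation requires V_DS ≥ V_GS − V_t = 4.3 V; 9.43 ≥ 4.3 ✓.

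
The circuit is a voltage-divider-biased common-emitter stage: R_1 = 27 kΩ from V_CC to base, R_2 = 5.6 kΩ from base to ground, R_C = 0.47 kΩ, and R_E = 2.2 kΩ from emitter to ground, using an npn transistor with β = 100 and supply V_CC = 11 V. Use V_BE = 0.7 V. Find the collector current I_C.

I_C ≈ 0.52 mA

Thevenize the base divider: V_Th = V_CC·R_2/(R_1+R_2) = 11×5.6/32.6 = 1.89 V, R_Th = R_1‖R_2 = 4.64 kΩ.
Base-emitter loop: V_Th = I_B·R_Th + V_BE + (β+1)I_B·R_E, so I_B = (1.89 − 0.7) / (4.64 + 101×2.2) = 0.00524 mA.
I_C = β·I_B = 100×0.00524 = 0.524 mA, and I_E = (β+1)I_B = 0.53 mA.
V_CE = V_CC − I_C·R_C − I_E·R_E = 11 − 0.524×0.47 − 0.53×2.2 = 9.59 V.
V_CE = 9.59 V > 0.2 V confirms active-region operation.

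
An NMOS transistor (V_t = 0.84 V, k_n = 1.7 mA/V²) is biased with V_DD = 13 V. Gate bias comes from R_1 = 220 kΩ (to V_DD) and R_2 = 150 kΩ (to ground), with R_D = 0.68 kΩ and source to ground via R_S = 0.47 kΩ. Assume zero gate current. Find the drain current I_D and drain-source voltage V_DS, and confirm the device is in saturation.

I_D ≈ 4.5 mA, V_DS ≈ 7.8 V

V_G = V_DD·R_2/(R_1+R_2) = 13×150/370 = 5.27 V.
Assume saturation: I_D = (k_n/2)(V_GS − V_t)² with V_GS = V_G − I_D·R_S = 5.27 − 0.47·I_D.
Substituting gives 0.188·I_D² − 4.54·I_D + 16.7 = 0, with roots I_D = 4.52 or 19.7 mA.
The root I_D = 19.7 mA gives V_GS = -3.97 V ≤ V_t, so take I_D = 4.52 mA.
Then V_GS = 3.15 V and V_DS = V_DD − I_D(R_D+R_S) = 13 − 4.52×1.15 = 7.8 V.
Saturation requires V_DS ≥ V_GS − V_t = 2.31 V; 7.8 ≥ 2.31 ✓.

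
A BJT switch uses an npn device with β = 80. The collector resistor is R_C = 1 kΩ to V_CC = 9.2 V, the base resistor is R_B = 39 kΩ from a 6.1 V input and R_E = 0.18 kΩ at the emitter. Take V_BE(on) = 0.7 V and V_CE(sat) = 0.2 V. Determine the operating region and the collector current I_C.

saturation; I_C ≈ 7.6 mA

Assume active: I_B = (6.1 − 0.7)/(39 + 81×0.18) = 0.101 mA, I_C = β·I_B = 8.06 mA.
Then V_CE = 9.2 − 8.06×1 − 8.16×0.18 = -0.332 V < 0.2 V — the active assumption fails.
Re-solve with V_CE = 0.2 V. KCL at the emitter: V_E/R_E = (V_BB−0.7−V_E)/R_B + (V_CC−0.2−V_E)/R_C, giving V_E = 1.39 V.
I_C = (V_CC − 0.2 − V_E)/R_C = (9 − 1.39)/1 = 7.61 mA.
Check: I_B = (5.4 − 1.39)/39 = 0.103 mA, and β·I_B = 8.23 mA > I_C, confirming saturation.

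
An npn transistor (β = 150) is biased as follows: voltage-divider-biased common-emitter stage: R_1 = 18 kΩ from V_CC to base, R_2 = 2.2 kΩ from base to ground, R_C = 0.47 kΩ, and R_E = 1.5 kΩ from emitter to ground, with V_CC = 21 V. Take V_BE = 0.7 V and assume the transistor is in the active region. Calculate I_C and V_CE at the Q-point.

I_C ≈ 1 mA, V_CE ≈ 19 V

Thevenize the base divider: V_Th = V_CC·R_2/(R_1+R_2) = 21×2.2/20.2 = 2.29 V, R_Th = R_1‖R_2 = 1.96 kΩ.
Base-emitter loop: V_Th = I_B·R_Th + V_BE + (β+1)I_B·R_E, so I_B = (2.29 − 0.7) / (1.96 + 151×1.5) = 0.00695 mA.
I_C = β·I_B = 150×0.00695 = 1.04 mA, and I_E = (β+1)I_B = 1.05 mA.
V_CE = V_CC − I_C·R_C − I_E·R_E = 21 − 1.04×0.47 − 1.05×1.5 = 18.9 V.
V_CE = 18.9 V > 0.2 V confirms active-region operation.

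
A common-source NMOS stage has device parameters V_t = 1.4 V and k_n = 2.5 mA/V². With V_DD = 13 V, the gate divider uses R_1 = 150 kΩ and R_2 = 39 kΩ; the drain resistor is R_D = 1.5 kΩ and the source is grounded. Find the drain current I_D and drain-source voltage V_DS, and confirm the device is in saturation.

V_G = V_DD·R_2/(R_1+R_2) = 13×39/189 = 2.68 V. With the source grounded, V_GS = V_G = 2.68 V.
Assume saturation: I_D = (k_n/2)(V_GS − V_t)² = (2.5/2)×(2.68 − 1.4)² = 1.25×1.28² = 2.06 mA.
V_DS = V_DD − I_D·R_D = 13 − 2.06×1.5 = 9.92 V.
Saturation requires V_DS ≥ V_GS − V_t = 1.28 V; 9.92 ≥ 1.28 ✓.

I_D ≈ 2.1 mA, V_DS ≈ 9.9 V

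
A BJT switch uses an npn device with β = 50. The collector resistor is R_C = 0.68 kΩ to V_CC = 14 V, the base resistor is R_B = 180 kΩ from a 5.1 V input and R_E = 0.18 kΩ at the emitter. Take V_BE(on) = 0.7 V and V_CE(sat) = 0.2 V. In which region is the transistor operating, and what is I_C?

Assume active. Base-emitter loop: I_B = (V_BB − V_BE)/(R_B + (β+1)R_E) = (5.1 − 0.7)/(180 + 51×0.18) = 0.0233 mA.
I_C = β·I_B = 50×0.0233 = 1.16 mA.
V_CE = V_CC − I_C·R_C − I_E·R_E = 14 − 1.16×0.68 − 1.19×0.18 = 13 V > V_CE(sat), so the active-region assumption holds.

active; I_C ≈ 1.2 mA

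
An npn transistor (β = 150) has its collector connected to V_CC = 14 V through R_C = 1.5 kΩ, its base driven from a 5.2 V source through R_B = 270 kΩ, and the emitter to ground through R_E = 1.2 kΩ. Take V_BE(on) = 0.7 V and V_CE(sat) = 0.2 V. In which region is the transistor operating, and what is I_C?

active; I_C ≈ 1.5 mA

Assume active. Base-emitter loop: I_B = (V_BB − V_BE)/(R_B + (β+1)R_E) = (5.2 − 0.7)/(270 + 151×1.2) = 0.00997 mA.
I_C = β·I_B = 150×0.00997 = 1.5 mA.
V_CE = V_CC − I_C·R_C − I_E·R_E = 14 − 1.5×1.5 − 1.51×1.2 = 9.95 V > V_CE(sat), so the active-region assumption holds.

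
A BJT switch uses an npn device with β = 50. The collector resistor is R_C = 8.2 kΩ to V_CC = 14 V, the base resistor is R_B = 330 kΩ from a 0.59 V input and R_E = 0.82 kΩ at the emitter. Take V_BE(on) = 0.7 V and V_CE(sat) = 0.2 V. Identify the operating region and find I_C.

cutoff; I_C ≈ 0

V_BB = 0.59 V ≤ V_BE(on) = 0.7 V, so the base-emitter junction is not forward biased.
The transistor is in cutoff: I_B = I_C = 0.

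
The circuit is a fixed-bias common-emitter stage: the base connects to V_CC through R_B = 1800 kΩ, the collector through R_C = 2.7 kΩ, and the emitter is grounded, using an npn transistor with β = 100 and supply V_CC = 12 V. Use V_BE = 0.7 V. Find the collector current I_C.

I_C ≈ 0.63 mA

Base loop: V_CC = I_B·R_B + V_BE, so I_B = (12 − 0.7)/1800 kΩ = 0.00628 mA.
In the active region I_C = β·I_B = 100 × 0.00628 = 0.628 mA.
Collector loop: V_CE = V_CC − I_C·R_C = 12 − 0.628×2.7 = 10.3 V.
Since V_CE = 10.3 V > V_CE(sat) ≈ 0.2 V, the transistor is in the active region as assumed.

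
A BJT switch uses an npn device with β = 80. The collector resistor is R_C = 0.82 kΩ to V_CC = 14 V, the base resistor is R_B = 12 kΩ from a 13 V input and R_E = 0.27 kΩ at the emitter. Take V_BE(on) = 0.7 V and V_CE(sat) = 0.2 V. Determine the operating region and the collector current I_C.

Assume active: I_B = (13 − 0.7)/(12 + 81×0.27) = 0.363 mA, I_C = β·I_B = 29.1 mA.
Then V_CE = 14 − 29.1×0.82 − 29.4×0.27 = -17.8 V < 0.2 V — the active assumption fails.
Re-solve with V_CE = 0.2 V. KCL at the emitter: V_E/R_E = (V_BB−0.7−V_E)/R_B + (V_CC−0.2−V_E)/R_C, giving V_E = 3.57 V.
I_C = (V_CC − 0.2 − V_E)/R_C = (13.8 − 3.57)/0.82 = 12.5 mA.
Check: I_B = (12.3 − 3.57)/12 = 0.728 mA, and β·I_B = 58.2 mA > I_C, confirming saturation.

saturation; I_C ≈ 12 mA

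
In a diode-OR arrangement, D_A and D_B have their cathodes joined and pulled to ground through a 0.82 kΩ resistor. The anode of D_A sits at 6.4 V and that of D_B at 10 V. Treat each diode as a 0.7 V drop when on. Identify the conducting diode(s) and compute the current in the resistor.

Assume both conduct. Then node N would need to be at both 6.4−0.7 = 5.7 V and 10−0.7 = 9.3 V, which is impossible.
Assume only D_B conducts: V_N = 10 − 0.7 = 9.3 V, so I_R = 9.3/0.82 = 11.3 mA.
Check D_A: its anode-to-cathode voltage is 6.4 − 9.3 = -2.9 V < 0.7 V, so it is off. The assumption is consistent.

Only D_B conducts; I_R ≈ 11 mA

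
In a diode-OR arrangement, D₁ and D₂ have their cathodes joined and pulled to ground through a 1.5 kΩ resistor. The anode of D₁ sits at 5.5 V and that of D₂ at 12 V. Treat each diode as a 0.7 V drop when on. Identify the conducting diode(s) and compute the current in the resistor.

Assume both conduct. Then node N would need to be at both 5.5−0.7 = 4.8 V and 12−0.7 = 11.3 V, which is impossible.
Assume only D₂ conducts: V_N = 12 − 0.7 = 11.3 V, so I_R = 11.3/1.5 = 7.53 mA.
Check D₁: its anode-to-cathode voltage is 5.5 − 11.3 = -5.8 V < 0.7 V, so it is off. The assumption is consistent.

Only D₂ conducts; I_R ≈ 7.5 mA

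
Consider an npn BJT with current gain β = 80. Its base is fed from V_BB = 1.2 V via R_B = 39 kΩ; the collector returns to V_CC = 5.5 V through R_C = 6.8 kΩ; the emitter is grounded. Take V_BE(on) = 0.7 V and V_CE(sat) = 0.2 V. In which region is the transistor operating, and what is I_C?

Assume active: I_B = (1.2 − 0.7)/39 = 0.0128 mA, giving I_C = β·I_B = 1.03 mA.
But then V_CE = 5.5 − 1.03×6.8 = -1.47 V < V_CE(sat) = 0.2 V — impossible in the active region.
So the transistor is saturated. With V_CE = 0.2 V, I_C = (V_CC − 0.2)/R_C = 5.3/6.8 = 0.779 mA.
Check: β·I_B = 1.03 mA > I_C = 0.779 mA, confirming saturation.

saturation; I_C ≈ 0.78 mA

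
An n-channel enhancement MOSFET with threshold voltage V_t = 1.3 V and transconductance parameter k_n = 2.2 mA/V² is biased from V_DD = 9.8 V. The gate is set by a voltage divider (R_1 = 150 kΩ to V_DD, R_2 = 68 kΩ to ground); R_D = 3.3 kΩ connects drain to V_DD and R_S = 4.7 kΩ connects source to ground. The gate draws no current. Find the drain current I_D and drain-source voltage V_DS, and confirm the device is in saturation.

I_D ≈ 0.27 mA, V_DS ≈ 7.7 V

V_G = V_DD·R_2/(R_1+R_2) = 9.8×68/218 = 3.06 V.
Assume saturation: I_D = (k_n/2)(V_GS − V_t)² with V_GS = V_G − I_D·R_S = 3.06 − 4.7·I_D.
Substituting gives 24.3·I_D² − 19.2·I_D + 3.4 = 0, with roots I_D = 0.269 or 0.52 mA.
The root I_D = 0.52 mA gives V_GS = 0.612 V ≤ V_t, so take I_D = 0.269 mA.
Then V_GS = 1.79 V and V_DS = V_DD − I_D(R_D+R_S) = 9.8 − 0.269×8 = 7.65 V.
Saturation requires V_DS ≥ V_GS − V_t = 0.494 V; 7.65 ≥ 0.494 ✓.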